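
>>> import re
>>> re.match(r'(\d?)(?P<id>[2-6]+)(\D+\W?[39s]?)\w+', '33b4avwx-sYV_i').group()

The pattern matches optionally a digit (captured); then one or more of a character in [2-6] (captured as 'id'); then one or more of a non-digit, then optionally a non-word character, then optionally one of [39s] (captured); then one or more of a word character.
With `match`, the pattern is implicitly anchored at the beginning.
The match spans [0:8] → '33b4avwx'.
Captured: group 1 = '3', group 2 = '3', group 3 = 'b'.

'33b4avwx'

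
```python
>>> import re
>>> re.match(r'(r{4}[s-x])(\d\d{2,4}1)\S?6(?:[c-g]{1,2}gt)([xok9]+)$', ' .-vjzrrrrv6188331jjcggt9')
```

None

This matches exactly 4 of the literal 'r', then a character in [s-x] (captured); then a digit, then 2 to 4 of a digit, then the literal '1' (captured); then optionally a non-whitespace character, then a literal '6'; then 1 to 2 of a character in [c-g], then the literal 'gt' (non-capturing group); then one or more of one of [xok9] (captured); then anchored at the end.
`re.match` won't scan ahead — the pattern has to work from the very first character.
Here the string doesn't start with a match, so the call returns None.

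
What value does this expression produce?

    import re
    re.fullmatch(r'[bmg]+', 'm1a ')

None

`re.fullmatch` requires the pattern to consume the entire string.
Here there's no way to consume every character, so the call returns None.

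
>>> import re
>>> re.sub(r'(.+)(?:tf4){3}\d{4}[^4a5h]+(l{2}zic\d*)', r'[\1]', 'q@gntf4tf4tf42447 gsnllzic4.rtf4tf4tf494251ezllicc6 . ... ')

This matches one or more of any character (captured); then the literal 'tf4' repeated 3 times, then exactly 4 of a digit, then one or more of any character except [4a5h]; then exactly 2 of a literal 'l', then the literal 'zic', then zero or more of a digit (captured).
`\1` in the replacement pulls in group 1's text for each match.

'[q@gn].rtf4tf4tf494251ezllicc6 . ... '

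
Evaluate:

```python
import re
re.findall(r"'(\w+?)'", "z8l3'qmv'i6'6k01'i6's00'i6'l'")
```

['qmv', '6k01', 's00', 'l']

With a single group, `findall` returns only what that group captured — 4 items.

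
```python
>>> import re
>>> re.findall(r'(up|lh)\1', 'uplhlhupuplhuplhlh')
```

The backreference `\1` re-matches whatever the first group consumed, character for character.
Walking the string: at [2:6] match 'lhlh', group 1 = 'lh'; at [6:10] match 'upup', group 1 = 'up'; at [14:18] match 'lhlh', group 1 = 'lh'.
One capturing group, so `findall` returns just the captured substring from each match — 3 in all.

['lh', 'up', 'lh']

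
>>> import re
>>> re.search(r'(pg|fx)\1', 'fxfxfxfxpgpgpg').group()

A backreference is literal: `\1` must see the identical characters the first group matched.
The match spans [0:4] → 'fxfx'.

'fxfx'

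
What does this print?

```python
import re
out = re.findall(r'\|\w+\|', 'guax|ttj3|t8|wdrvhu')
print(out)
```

['|ttj3|']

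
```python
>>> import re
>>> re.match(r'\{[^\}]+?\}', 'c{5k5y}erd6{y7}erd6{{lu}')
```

None

`re.match` only tries the pattern at the start of the string.
Here the pattern fails at index 0, so the call returns None.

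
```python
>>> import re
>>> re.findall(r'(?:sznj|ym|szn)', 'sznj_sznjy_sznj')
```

['sznj', 'sznj', 'sznj']

`|` is ordered: at each position the engine commits to the first alternative that works.
Scanning left to right: at [0:4] → 'sznj'; at [5:9] → 'sznj'; at [11:15] → 'sznj'.
Since nothing is captured, `findall` lists the 3 matched substrings directly.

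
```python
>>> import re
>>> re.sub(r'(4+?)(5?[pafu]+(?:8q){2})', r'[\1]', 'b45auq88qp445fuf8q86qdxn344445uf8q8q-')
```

This matches one or more of a literal '4' (lazy) (captured); then optionally a literal '5', then one or more of one of [pafu], then the literal '8q' repeated 2 times (captured).
Each match is replaced using the text its own group 1 captured.

'b45auq88qp445fuf8q86qdxn3[4444]-'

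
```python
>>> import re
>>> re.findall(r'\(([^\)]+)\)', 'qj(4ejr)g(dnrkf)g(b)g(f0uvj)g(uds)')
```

['4ejr', 'dnrkf', 'b', 'f0uvj', 'uds']

Scanning left to right: at [2:8] match '(4ejr)', group 1 = '4ejr'; at [9:16] match '(dnrkf)', group 1 = 'dnrkf'; at [17:20] match '(b)', group 1 = 'b'; at [21:28] match '(f0uvj)', group 1 = 'f0uvj'; at [29:34] match '(uds)', group 1 = 'uds'.
`findall` collects group 1 from each match (5 total).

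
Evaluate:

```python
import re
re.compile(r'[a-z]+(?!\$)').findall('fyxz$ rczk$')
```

Because the assertion is negative and zero-width, positions next to the forbidden text are skipped.
With no groups in the pattern, `findall` gives back each whole match — 2 here.

['fyx', 'rcz']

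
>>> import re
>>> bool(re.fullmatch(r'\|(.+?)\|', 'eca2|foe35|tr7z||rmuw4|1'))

For `fullmatch`, every character of the input must be accounted for by the pattern.
Here there's no way to consume every character, so the call returns None, and `bool(None)` is False.

False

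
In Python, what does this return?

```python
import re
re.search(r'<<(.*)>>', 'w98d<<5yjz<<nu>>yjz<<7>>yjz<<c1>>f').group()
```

`search` walks the string left to right and returns the first match it finds.
The match spans [4:33] → '<<5yjz<<nu>>yjz<<7>>yjz<<c1>>'.
Captured: group 1 = '5yjz<<nu>>yjz<<7>>yjz<<c1'.

'<<5yjz<<nu>>yjz<<7>>yjz<<c1>>'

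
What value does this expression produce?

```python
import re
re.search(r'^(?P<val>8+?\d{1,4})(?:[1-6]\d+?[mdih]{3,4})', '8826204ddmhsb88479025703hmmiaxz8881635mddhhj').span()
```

Pattern: anchored at the start of the string; then one or more of the literal '8' (lazy), then 1 to 4 of a digit (captured as 'val'); then a character in [1-6], then one or more of a digit (lazy), then 3 to 4 of one of [mdih] (non-capturing group).
The match spans [0:11] → '8826204ddmh'.

(0, 11)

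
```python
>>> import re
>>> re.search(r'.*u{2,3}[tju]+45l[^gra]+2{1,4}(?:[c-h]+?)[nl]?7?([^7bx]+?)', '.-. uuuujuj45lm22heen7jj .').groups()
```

('e',)

The match spans [0:19] → '.-. uuuujuj45lm22he'.
Captured: group 1 = 'e'.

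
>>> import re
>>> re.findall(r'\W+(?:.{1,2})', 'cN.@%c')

No capturing groups, so `findall` returns the 1 full match string.

['.@%c']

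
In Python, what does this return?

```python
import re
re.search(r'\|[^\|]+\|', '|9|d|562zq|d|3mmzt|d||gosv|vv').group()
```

The match spans [0:3] → '|9|'.

'|9|'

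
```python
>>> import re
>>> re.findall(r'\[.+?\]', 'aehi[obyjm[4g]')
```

Walking the string: at [4:14] → '[obyjm[4g]'.
Since nothing is captured, `findall` lists the 1 matched substring directly.

['[obyjm[4g]']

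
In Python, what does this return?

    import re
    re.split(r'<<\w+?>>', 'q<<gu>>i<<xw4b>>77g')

Matches to split on: at [1:7] → '<<gu>>'; at [8:16] → '<<xw4b>>'.
Each match becomes a cut point; 3 segments remain.

['q', 'i', '77g']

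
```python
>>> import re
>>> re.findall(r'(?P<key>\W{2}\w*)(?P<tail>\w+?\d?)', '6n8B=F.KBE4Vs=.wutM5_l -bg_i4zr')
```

Pattern: exactly 2 of a non-word character, then zero or more of a word character (captured as 'key'); then one or more of a word character (lazy), then optionally a digit (captured as 'tail').
Walking the string: at [13:22] match '=.wutM5_l', groups = ('=.wutM5_', 'l'); at [22:31] match ' -bg_i4zr', groups = (' -bg_i4z', 'r').
With 2 capturing groups, `findall` returns a 2-tuple per match.

[('=.wutM5_', 'l'), (' -bg_i4z', 'r')]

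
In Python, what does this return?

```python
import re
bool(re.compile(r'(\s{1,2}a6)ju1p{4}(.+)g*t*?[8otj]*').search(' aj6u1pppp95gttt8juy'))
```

False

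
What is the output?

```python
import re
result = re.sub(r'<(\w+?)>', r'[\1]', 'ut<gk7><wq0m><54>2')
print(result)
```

ut[gk7][wq0m][54]2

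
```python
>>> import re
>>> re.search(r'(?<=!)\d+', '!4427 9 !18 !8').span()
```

Because the assertion is zero-width, the text it checks is not consumed and won't appear in the result.
`search` walks the string left to right and returns the first match it finds.
The match spans [1:5] → '4427'.

(1, 5)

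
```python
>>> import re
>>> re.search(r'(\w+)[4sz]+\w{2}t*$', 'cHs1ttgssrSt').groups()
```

('cHs1ttgs',)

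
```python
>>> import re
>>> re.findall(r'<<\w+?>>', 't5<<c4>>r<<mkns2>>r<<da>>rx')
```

`findall` yields the raw match text (3 of them) because the pattern has no groups.

['<<c4>>', '<<mkns2>>', '<<da>>']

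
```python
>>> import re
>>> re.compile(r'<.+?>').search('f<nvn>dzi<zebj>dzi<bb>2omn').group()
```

'<nvn>'

The `?` after the quantifier makes it lazy — it takes as little as possible before letting the rest of the pattern try.
`re.search` scans for the first position where the pattern succeeds.
The match spans [1:6] → '<nvn>'.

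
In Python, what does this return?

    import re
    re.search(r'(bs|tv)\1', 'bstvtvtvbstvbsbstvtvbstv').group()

`\1` is not a pattern — it's the concrete string captured by group 1, re-applied verbatim.
Unlike `match`, `search` isn't anchored — it looks for the pattern anywhere in the string.
The match spans [2:6] → 'tvtv'.
Captured: group 1 = 'tv'.

'tvtv'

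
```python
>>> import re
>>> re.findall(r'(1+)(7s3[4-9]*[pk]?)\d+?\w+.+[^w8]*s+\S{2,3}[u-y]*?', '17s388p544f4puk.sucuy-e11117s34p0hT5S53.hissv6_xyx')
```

[('1', '7s388p')]

Pattern: one or more of a literal '1' (captured); then the literal '7s3', then zero or more of a character in [4-9], then optionally one of [pk] (captured); then one or more of a digit (lazy); then one or more of a word character, then one or more of any character, then zero or more of any character except [w8]; then one or more of a literal 's'; then 2 to 3 of a non-whitespace character, then zero or more of a character in [u-y] (lazy).
Walking the string: at [0:47] match '17s388p544f4puk.sucuy-e11117s34p0hT5S53.hissv6_', groups = ('1', '7s388p').
2 groups means the one result is a tuple of 2 captured strings — 1 here.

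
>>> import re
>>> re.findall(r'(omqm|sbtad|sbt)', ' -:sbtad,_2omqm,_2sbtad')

Alternation isn't longest-match — the leftmost alternative that fits at this position is chosen.
Walking the string: at [3:8] match 'sbtad', group 1 = 'sbtad'; at [11:15] match 'omqm', group 1 = 'omqm'; at [18:23] match 'sbtad', group 1 = 'sbtad'.
Because there's exactly one group, `findall` drops the full match and keeps group 1 from each hit.

['sbtad', 'omqm', 'sbtad']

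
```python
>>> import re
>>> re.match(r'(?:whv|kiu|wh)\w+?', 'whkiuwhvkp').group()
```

'whk'

With `match`, the pattern is implicitly anchored at the beginning.
The match spans [0:3] → 'whk'.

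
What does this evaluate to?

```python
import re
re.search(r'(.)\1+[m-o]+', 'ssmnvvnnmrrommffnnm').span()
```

`\1` is not a pattern — it's the concrete string captured by group 1, re-applied verbatim.
The match spans [0:4] → 'ssmn'.

(0, 4)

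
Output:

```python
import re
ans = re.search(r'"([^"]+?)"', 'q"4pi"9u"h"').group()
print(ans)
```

"4pi"

Unlike `match`, `search` isn't anchored — it looks for the pattern anywhere in the string.
The match spans [1:6] → '"4pi"'.
Captured: group 1 = '4pi'.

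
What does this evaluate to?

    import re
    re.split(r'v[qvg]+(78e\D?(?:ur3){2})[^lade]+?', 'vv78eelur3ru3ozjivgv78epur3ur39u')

The pattern matches a literal 'v', then one or more of one of [qvg]; then the literal '78e', then optionally a non-digit, then the literal 'ur3' repeated 2 times (captured); then one or more of any character except [lade] (lazy).
With a capturing group present, the delimiter's captured portion is kept in the result list.

['vv78eelur3ru3ozji', '78epur3ur3', 'u']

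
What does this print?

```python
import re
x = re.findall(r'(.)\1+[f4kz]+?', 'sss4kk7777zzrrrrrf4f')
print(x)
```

['s', '7', 'r']

After group 1 captures some text, `\1` only succeeds where that same text appears again.
Because there's exactly one group, `findall` drops the full match and keeps group 1 from each hit.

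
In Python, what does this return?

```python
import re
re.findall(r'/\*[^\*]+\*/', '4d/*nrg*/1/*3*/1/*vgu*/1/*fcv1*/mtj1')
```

No capturing groups, so `findall` returns the 4 full match strings.

['/*nrg*/', '/*3*/', '/*vgu*/', '/*fcv1*/']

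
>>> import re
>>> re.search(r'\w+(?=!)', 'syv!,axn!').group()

'syv'

The lookaround is zero-width — it requires the adjacent text to match without consuming it, so the asserted text isn't part of the match.
The match spans [0:3] → 'syv'.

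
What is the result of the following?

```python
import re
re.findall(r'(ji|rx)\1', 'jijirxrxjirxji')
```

['ji', 'rx']

`\1` is not a pattern — it's the concrete string captured by group 1, re-applied verbatim.
Matches: at [0:4] match 'jiji', group 1 = 'ji'; at [4:8] match 'rxrx', group 1 = 'rx'.
`findall` collects group 1 from each match (2 total).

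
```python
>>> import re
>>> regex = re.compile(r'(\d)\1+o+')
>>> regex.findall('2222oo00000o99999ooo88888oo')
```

After group 1 captures some text, `\1` only succeeds where that same text appears again.
Matches: at [0:6] match '2222oo', group 1 = '2'; at [6:12] match '00000o', group 1 = '0'; at [12:20] match '99999ooo', group 1 = '9'; at [20:27] match '88888oo', group 1 = '8'.
`findall` collects group 1 from each match (4 total).

['2', '0', '9', '8']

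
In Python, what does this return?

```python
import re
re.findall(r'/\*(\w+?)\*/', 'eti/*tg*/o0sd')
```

Because there's exactly one group, `findall` drops the full match and keeps group 1 from the one hit.

['tg']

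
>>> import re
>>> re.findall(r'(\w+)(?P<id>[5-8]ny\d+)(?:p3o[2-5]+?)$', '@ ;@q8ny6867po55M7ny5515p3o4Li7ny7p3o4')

[('q8ny6867po55M7ny5515p3o4Li', '7ny7')]

This matches one or more of a word character (captured); then a character in [5-8], then the literal 'ny', then one or more of a digit (captured as 'id'); then the literal 'p3o', then one or more of a character in [2-5] (lazy) (non-capturing group); then anchored at the end.
With 2 capturing groups, `findall` returns a 2-tuple per match.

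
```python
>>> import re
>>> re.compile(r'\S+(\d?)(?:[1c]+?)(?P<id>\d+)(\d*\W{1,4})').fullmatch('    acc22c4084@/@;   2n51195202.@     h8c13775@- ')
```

None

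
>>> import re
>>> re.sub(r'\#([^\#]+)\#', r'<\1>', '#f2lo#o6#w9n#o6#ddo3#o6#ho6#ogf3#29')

'<f2lo>o6<w9n>o6<ddo3>o6<ho6>ogf3#29'

Each match is replaced using the text its own group 1 captured.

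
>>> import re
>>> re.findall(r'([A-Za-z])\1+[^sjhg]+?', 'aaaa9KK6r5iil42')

['a', 'K', 'i']

`\1` has to match the exact text group 1 already captured.
One capturing group, so `findall` returns just the captured substring from each match — 3 in all.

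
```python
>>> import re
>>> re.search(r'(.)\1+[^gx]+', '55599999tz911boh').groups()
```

('5',)

After group 1 captures some text, `\1` only succeeds where that same text appears again.
`re.search` tries every starting position until one works.
The match spans [0:16] → '55599999tz911boh'.
Captured: group 1 = '5'.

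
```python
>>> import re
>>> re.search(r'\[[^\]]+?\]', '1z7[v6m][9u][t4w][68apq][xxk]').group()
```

'[v6m]'

`re.search` tries every starting position until one works.
The match spans [3:8] → '[v6m]'.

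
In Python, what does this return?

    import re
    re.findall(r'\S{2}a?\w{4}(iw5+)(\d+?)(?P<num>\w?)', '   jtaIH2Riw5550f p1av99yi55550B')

This matches exactly 2 of a non-whitespace character, then optionally the literal 'a', then exactly 4 of a word character; then the literal 'iw', then one or more of the literal '5' (captured); then one or more of a digit (lazy) (captured); then optionally a word character (captured as 'num').
Matches: at [3:17] match 'jtaIH2Riw5550f', groups = ('iw555', '0', 'f').
3 groups means the one result is a tuple of 3 captured strings — 1 here.

[('iw555', '0', 'f')]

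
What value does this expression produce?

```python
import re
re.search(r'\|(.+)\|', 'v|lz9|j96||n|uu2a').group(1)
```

'lz9|j96||n'

`re.search` scans for the first position where the pattern succeeds.
The match spans [1:13] → '|lz9|j96||n|'.
Captured: group 1 = 'lz9|j96||n'.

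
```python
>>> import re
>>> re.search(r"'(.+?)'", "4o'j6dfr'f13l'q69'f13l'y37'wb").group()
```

"'j6dfr'"

A `+?`/`*?`/`{m,n}?` starts at its minimum and grows only as far as needed for what follows to match.
`re.search` tries every starting position until one works.
The match spans [2:9] → "'j6dfr'".
Captured: group 1 = 'j6dfr'.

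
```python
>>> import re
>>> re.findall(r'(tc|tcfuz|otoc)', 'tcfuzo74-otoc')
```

Alternation isn't longest-match — the leftmost alternative that fits at this position is chosen.
Walking the string: at [0:2] match 'tc', group 1 = 'tc'; at [9:13] match 'otoc', group 1 = 'otoc'.
`findall` collects group 1 from each match (2 total).

['tc', 'otoc']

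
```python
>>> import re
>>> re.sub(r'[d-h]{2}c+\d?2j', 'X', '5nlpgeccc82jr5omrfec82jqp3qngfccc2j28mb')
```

'5nlpXr5omrXqp3qnX28mb'

The pattern matches exactly 2 of a character in [d-h], then one or more of a literal 'c'; then optionally a digit, then the literal '2j'.
Every occurrence is swapped for 'X'.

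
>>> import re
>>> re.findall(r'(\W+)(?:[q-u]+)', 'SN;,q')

With a single group, `findall` returns only what that group captured — 1 item.

[';,']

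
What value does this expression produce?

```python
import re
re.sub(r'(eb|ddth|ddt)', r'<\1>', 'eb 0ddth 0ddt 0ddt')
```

Branches in `(...|...)` are attempted left-to-right; the first branch that allows the whole pattern to succeed is taken.
Matches: at [0:2] → 'eb'; at [4:8] → 'ddth'; at [10:13] → 'ddt'; at [15:18] → 'ddt'.
Each match is replaced using the text its own group 1 captured.

'<eb> 0<ddth> 0<ddt> 0<ddt>'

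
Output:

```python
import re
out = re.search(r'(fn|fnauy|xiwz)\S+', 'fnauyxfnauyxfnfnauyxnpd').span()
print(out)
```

(0, 23)

Unlike `match`, `search` isn't anchored — it looks for the pattern anywhere in the string.
The match spans [0:23] → 'fnauyxfnauyxfnfnauyxnpd'.
Captured: group 1 = 'fn'.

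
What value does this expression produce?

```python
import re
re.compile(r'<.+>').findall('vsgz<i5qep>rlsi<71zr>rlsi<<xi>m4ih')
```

['<i5qep>rlsi<71zr>rlsi<<xi>']

With no groups in the pattern, `findall` gives back each whole match — 1 here.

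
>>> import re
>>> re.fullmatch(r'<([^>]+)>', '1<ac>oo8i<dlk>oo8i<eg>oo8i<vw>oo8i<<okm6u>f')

None

`re.fullmatch` requires the pattern to consume the entire string.
Here the pattern can't cover the whole string, so the call returns None.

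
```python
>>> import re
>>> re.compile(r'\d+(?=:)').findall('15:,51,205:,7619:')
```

The lookaround is zero-width — it requires the adjacent text to match without consuming it, so the asserted text isn't part of the match.
With no groups in the pattern, `findall` gives back each whole match — 3 here.

['15', '205', '7619']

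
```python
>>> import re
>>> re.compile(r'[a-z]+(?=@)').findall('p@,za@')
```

The positive lookaround only admits positions where the adjacent text matches; those characters stay outside the span.
Scanning left to right: at [0:1] → 'p'; at [3:5] → 'za'.
`findall` yields the raw match text (2 of them) because the pattern has no groups.

['p', 'za']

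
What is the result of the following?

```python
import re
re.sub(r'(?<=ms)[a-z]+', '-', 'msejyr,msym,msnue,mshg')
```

Lookahead/lookbehind check context without consuming it, so the matched span excludes the asserted characters.
Matches: at [2:6] → 'ejyr'; at [9:11] → 'ym'; at [14:17] → 'nue'; at [20:22] → 'hg'.
Each match is replaced by '-'.

'ms-,ms-,ms-,ms-'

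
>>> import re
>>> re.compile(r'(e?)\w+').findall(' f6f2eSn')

Pattern: optionally a literal 'e' (captured); then one or more of a word character.
Because there's exactly one group, `findall` drops the full match and keeps group 1 from the one hit.

['']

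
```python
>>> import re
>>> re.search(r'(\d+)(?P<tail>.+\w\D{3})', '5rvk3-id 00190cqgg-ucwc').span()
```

This matches one or more of a digit (captured); then one or more of any character, then a word character, then exactly 3 of a non-digit (captured as 'tail').
`search` walks the string left to right and returns the first match it finds.
The match spans [0:23] → '5rvk3-id 00190cqgg-ucwc'.
Captured: group 1 = '5', group 2 = 'rvk3-id 00190cqgg-ucwc'.

(0, 23)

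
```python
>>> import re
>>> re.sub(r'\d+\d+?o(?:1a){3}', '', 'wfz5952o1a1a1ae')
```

'wfze'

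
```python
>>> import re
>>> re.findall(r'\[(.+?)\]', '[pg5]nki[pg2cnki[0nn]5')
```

With the lazy modifier that quantifier settles for the fewest repetitions that let the rest of the pattern succeed (the atoms after it are unaffected and can still be greedy).
Scanning left to right: at [0:5] match '[pg5]', group 1 = 'pg5'; at [8:21] match '[pg2cnki[0nn]', group 1 = 'pg2cnki[0nn'.
Because there's exactly one group, `findall` drops the full match and keeps group 1 from each hit.

['pg5', 'pg2cnki[0nn']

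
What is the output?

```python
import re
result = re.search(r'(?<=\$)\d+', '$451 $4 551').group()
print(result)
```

The `(?=…)`/`(?<=…)` assertion just peeks at neighbouring text; it doesn't advance the match position.
Unlike `match`, `search` isn't anchored — it looks for the pattern anywhere in the string.
The match spans [1:4] → '451'.

451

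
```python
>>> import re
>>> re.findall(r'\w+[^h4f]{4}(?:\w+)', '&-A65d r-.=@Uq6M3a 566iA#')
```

This matches one or more of a word character, then exactly 4 of any character except [h4f]; then one or more of a word character (non-capturing group).
Matches: at [2:8] → 'A65d r'; at [12:24] → 'Uq6M3a 566iA'.
With no groups in the pattern, `findall` gives back each whole match — 2 here.

['A65d r', 'Uq6M3a 566iA']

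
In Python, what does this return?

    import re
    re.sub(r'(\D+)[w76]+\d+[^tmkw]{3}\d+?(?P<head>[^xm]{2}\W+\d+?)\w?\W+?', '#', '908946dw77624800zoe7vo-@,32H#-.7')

Pattern: one or more of a non-digit (captured); then one or more of one of [w76], then one or more of a digit, then exactly 3 of any character except [tmkw]; then one or more of a digit (lazy); then exactly 2 of any character except [xm], then one or more of a non-word character, then one or more of a digit (lazy) (captured as 'head'); then optionally a word character; then one or more of a non-word character (lazy).
Matches: at [6:29] → 'dw77624800zoe7vo-@,32H#'.
`sub` substitutes '#' at each match site.

'908946#-.7'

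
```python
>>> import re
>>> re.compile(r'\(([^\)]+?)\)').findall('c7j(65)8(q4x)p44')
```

Walking the string: at [3:7] match '(65)', group 1 = '65'; at [8:13] match '(q4x)', group 1 = 'q4x'.
Because there's exactly one group, `findall` drops the full match and keeps group 1 from each hit.

['65', 'q4x']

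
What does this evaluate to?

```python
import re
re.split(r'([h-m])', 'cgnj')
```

['cgn', 'j', '']

This matches a character in [h-m] (captured).
The group in the pattern means `split` returns the separators' captures alongside the pieces.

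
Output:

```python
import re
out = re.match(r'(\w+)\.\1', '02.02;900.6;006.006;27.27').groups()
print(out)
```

('02',)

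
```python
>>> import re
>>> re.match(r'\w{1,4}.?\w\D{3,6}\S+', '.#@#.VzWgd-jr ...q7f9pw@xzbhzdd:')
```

None

`re.match` won't scan ahead — the pattern has to work from the very first character.
Here position 0 doesn't satisfy it, so the call returns None.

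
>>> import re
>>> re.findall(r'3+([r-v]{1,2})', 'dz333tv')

With a single group, `findall` returns only what that group captured — 1 item.

['tv']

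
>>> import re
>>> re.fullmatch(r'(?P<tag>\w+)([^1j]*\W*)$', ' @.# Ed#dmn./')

Pattern: one or more of a word character (captured as 'tag'); then zero or more of any character except [1j], then zero or more of a non-word character (captured); then anchored at the end.
`re.fullmatch` is like wrapping the pattern in `^…$` (in single-line mode).
Here the pattern can't cover the whole string, so the call returns None.

None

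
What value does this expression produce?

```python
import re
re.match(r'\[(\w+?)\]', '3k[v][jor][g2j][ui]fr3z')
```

None

`match` is anchored at position 0; if the pattern doesn't fit there, it returns None.
Here position 0 doesn't satisfy it, so the call returns None.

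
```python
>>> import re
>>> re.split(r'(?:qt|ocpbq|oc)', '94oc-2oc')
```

Each match becomes a cut point; 3 segments remain.

['94', '-2', '']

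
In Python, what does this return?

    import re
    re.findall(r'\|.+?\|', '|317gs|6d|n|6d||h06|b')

['|317gs|', '|n|', '||h06|']

Lazy quantifiers expand one character at a time until the remainder of the pattern can match.
No capturing groups, so `findall` returns the 3 full match strings.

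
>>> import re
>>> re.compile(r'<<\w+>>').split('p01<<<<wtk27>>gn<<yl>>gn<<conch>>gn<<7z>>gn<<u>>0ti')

['p01<<', 'gn', 'gn', 'gn', 'gn', '0ti']

Each match becomes a cut point; 6 segments remain.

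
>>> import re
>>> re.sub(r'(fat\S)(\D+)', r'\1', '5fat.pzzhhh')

The pattern matches the literal 'fat', then a non-whitespace character (captured); then one or more of a non-digit (captured).
The replacement refers to a captured group, so each match is rewritten using its own captured text.

'5fat.'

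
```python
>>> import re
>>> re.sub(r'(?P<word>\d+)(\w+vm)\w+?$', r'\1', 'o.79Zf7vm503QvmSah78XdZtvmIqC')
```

'o.79'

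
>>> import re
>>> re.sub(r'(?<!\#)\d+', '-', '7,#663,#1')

The negative lookahead/lookbehind blocks any match where the forbidden context is present.
Matches: at [0:1] → '7'; at [4:6] → '63'.
Each match is replaced by '-'.

'-,#6-,#1'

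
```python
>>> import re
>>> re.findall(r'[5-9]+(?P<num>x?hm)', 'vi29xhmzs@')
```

['xhm']

This matches one or more of a character in [5-9]; then optionally the literal 'x', then the literal 'hm' (captured as 'num').
Because there's exactly one group, `findall` drops the full match and keeps group 1 from the one hit.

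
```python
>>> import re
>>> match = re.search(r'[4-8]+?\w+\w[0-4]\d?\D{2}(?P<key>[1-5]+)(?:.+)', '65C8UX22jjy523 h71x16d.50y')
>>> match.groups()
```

This matches one or more of a character in [4-8] (lazy), then one or more of a word character, then a word character; then a character in [0-4], then optionally a digit, then exactly 2 of a non-digit; then one or more of a character in [1-5] (captured as 'key'); then one or more of any character (non-capturing group).
`re.search` scans for the first position where the pattern succeeds.
The match spans [16:26] → '71x16d.50y'.
Captured: group 1 = '5'.

('5',)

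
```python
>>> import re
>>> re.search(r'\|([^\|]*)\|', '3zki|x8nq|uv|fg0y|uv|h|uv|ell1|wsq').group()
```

'|x8nq|'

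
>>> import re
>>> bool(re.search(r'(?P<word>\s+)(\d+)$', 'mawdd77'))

False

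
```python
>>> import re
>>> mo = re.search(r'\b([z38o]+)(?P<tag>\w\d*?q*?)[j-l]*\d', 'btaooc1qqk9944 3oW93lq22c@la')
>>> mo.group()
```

The pattern matches a word boundary (`\b`, zero-width); then one or more of one of [z38o] (captured); then a word character, then zero or more of a digit (lazy), then zero or more of the literal 'q' (lazy) (captured as 'tag'); then zero or more of a character in [j-l], then a digit.
With the lazy modifier that quantifier settles for the fewest repetitions that let the rest of the pattern succeed (the atoms after it are unaffected and can still be greedy).
`re.search` tries every starting position until one works.
The match spans [15:19] → '3oW9'.
Captured: group 1 = '3o', group 2 = 'W'.

'3oW9'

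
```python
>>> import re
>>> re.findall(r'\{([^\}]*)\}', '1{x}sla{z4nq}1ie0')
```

['x', 'z4nq']

Walking the string: at [1:4] match '{x}', group 1 = 'x'; at [7:13] match '{z4nq}', group 1 = 'z4nq'.
With a single group, `findall` returns only what that group captured — 2 items.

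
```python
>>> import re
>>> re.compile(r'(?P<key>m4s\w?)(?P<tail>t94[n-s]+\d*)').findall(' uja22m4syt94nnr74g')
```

The pattern matches the literal 'm4s', then optionally a word character (captured as 'key'); then the literal 't94', then one or more of a character in [n-s], then zero or more of a digit (captured as 'tail').
Matches: at [6:18] match 'm4syt94nnr74', groups = ('m4sy', 't94nnr74').
`findall` packs the 2 group values into a tuple for every match.

[('m4sy', 't94nnr74')]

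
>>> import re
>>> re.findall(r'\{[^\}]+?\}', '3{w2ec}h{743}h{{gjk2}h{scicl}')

Matches: at [1:7] → '{w2ec}'; at [8:13] → '{743}'; at [14:21] → '{{gjk2}'; at [22:29] → '{scicl}'.
No capturing groups, so `findall` returns the 4 full match strings.

['{w2ec}', '{743}', '{{gjk2}', '{scicl}']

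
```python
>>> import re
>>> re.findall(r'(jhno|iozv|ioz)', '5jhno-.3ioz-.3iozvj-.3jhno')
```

['jhno', 'ioz', 'iozv', 'jhno']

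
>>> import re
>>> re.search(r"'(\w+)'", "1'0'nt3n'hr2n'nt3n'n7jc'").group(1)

The match spans [1:4] → "'0'".
Captured: group 1 = '0'.

'0'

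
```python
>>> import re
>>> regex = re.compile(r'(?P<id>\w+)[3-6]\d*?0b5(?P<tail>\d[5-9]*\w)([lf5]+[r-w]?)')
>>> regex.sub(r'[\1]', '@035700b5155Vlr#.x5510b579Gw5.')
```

'@[03]#.x5510b579Gw5.'

Pattern: one or more of a word character (captured as 'id'); then a character in [3-6], then zero or more of a digit (lazy), then the literal '0b5'; then a digit, then zero or more of a character in [5-9], then a word character (captured as 'tail'); then one or more of one of [lf5], then optionally a character in [r-w] (captured).
Matches: at [1:15] → '035700b5155Vlr'.
The replacement refers to a captured group, so each match is rewritten using its own captured text.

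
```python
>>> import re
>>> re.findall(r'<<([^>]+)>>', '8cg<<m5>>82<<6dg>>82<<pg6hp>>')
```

['m5', '6dg', 'pg6hp']

One capturing group, so `findall` returns just the captured substring from each match — 3 in all.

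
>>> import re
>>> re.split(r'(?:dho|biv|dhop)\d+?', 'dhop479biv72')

['', '79', '2']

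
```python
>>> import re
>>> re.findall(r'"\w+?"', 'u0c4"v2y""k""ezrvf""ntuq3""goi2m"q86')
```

['"v2y"', '"k"', '"ezrvf"', '"ntuq3"', '"goi2m"']

Matches: at [4:9] → '"v2y"'; at [9:12] → '"k"'; at [12:19] → '"ezrvf"'; at [19:26] → '"ntuq3"'; at [26:33] → '"goi2m"'.
Since nothing is captured, `findall` lists the 5 matched substrings directly.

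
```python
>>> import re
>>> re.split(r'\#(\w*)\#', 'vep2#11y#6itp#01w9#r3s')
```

['vep2', '11y', '6itp', '01w9', 'r3s']

With a capturing group present, the delimiter's captured portion is kept in the result list.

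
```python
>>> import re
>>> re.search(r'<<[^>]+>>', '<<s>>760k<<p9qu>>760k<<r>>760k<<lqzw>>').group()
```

'<<s>>'

The match spans [0:5] → '<<s>>'.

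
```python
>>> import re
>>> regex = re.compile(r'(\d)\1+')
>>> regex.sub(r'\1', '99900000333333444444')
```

The backreference `\1` re-matches whatever the first group consumed, character for character.
Each match is replaced using the text its own group 1 captured.

'9034'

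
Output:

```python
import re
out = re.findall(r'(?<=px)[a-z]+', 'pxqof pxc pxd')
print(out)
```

['qof', 'c', 'd']

Because the assertion is zero-width, the text it checks is not consumed and won't appear in the result.
No capturing groups, so `findall` returns the 3 full match strings.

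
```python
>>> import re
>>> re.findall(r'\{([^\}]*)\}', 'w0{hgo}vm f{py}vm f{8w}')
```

['hgo', 'py', '8w']

Because there's exactly one group, `findall` drops the full match and keeps group 1 from each hit.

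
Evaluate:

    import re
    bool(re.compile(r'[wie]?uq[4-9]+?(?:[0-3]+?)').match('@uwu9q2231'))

False

Pattern: optionally one of [wie], then the literal 'uq', then one or more of a character in [4-9] (lazy); then one or more of a character in [0-3] (lazy) (non-capturing group).
`re.match` only tries the pattern at the start of the string.
Here position 0 doesn't satisfy it, so the call returns None, and `bool(None)` is False.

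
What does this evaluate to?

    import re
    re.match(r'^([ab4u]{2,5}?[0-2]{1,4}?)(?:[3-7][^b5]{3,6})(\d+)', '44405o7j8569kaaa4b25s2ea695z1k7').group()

This matches anchored at the start of the string; then 2 to 5 of one of [ab4u] (lazy), then 1 to 4 of a character in [0-2] (lazy) (captured); then a character in [3-7], then 3 to 6 of any character except [b5] (non-capturing group); then one or more of a digit (captured).
With `match`, the pattern is implicitly anchored at the beginning.
The match spans [0:12] → '44405o7j8569'.
Captured: group 1 = '4440', group 2 = '569'.

'44405o7j8569'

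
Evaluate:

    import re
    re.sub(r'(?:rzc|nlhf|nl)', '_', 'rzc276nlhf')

The regex engine tests alternatives in the order written; an earlier branch that matches wins even if a later one would match more.
`sub` substitutes '_' at each match site.

'_276_'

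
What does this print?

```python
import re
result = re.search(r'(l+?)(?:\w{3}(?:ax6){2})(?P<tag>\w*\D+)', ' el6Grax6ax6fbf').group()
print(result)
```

l6Grax6ax6fbf

Pattern: one or more of a literal 'l' (lazy) (captured); then exactly 3 of a word character, then the literal 'ax6' repeated 2 times (non-capturing group); then zero or more of a word character, then one or more of a non-digit (captured as 'tag').
`re.search` scans for the first position where the pattern succeeds.
The match spans [2:15] → 'l6Grax6ax6fbf'.
Captured: group 1 = 'l', group 2 = 'fbf'.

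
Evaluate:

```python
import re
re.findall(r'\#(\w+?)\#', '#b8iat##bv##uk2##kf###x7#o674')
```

['b8iat', 'bv', 'uk2', 'kf', 'x7']

Scanning left to right: at [0:7] match '#b8iat#', group 1 = 'b8iat'; at [7:11] match '#bv#', group 1 = 'bv'; at [11:16] match '#uk2#', group 1 = 'uk2'; at [16:20] match '#kf#', group 1 = 'kf'; at [21:25] match '#x7#', group 1 = 'x7'.
Because there's exactly one group, `findall` drops the full match and keeps group 1 from each hit.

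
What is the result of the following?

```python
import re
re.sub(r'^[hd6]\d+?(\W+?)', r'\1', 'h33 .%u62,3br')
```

This matches anchored at the start of the string; then one of [hd6], then one or more of a digit (lazy); then one or more of a non-word character (lazy) (captured).
Each match is replaced using the text its own group 1 captured.

' .%u62,3br'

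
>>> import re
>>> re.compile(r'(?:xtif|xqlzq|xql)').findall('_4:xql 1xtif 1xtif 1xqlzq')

['xql', 'xtif', 'xtif', 'xqlzq']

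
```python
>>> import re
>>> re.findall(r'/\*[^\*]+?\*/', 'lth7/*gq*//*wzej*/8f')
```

['/*gq*/', '/*wzej*/']

No capturing groups, so `findall` returns the 2 full match strings.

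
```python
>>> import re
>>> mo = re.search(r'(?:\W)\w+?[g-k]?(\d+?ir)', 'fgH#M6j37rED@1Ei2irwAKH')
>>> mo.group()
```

The match spans [12:19] → '@1Ei2ir'.

'@1Ei2ir'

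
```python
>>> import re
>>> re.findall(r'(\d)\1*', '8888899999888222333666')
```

['8', '9', '8', '2', '3', '6']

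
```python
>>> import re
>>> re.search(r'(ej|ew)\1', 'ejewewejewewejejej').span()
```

(2, 6)

The backreference `\1` re-matches whatever the first group consumed, character for character.
The match spans [2:6] → 'ewew'.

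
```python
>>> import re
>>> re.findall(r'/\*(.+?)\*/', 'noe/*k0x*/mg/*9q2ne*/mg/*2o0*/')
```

A non-greedy quantifier consumes as few characters as it can — just enough that the remainder of the pattern still matches from where it stops; whatever follows it matches normally.
Walking the string: at [3:10] match '/*k0x*/', group 1 = 'k0x'; at [12:21] match '/*9q2ne*/', group 1 = '9q2ne'; at [23:30] match '/*2o0*/', group 1 = '2o0'.
`findall` collects group 1 from each match (3 total).

['k0x', '9q2ne', '2o0']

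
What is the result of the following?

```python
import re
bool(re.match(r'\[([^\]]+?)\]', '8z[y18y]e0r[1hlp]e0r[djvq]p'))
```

`match` is anchored at position 0; if the pattern doesn't fit there, it returns None.
Here the pattern fails at index 0, so the call returns None, and `bool(None)` is False.

False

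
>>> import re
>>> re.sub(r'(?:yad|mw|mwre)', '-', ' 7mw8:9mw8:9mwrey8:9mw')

Alternation isn't longest-match — the leftmost alternative that fits at this position is chosen.
Matches: at [2:4] → 'mw'; at [7:9] → 'mw'; at [12:14] → 'mw'; at [20:22] → 'mw'.
Each match is replaced by '-'.

' 7-8:9-8:9-rey8:9-'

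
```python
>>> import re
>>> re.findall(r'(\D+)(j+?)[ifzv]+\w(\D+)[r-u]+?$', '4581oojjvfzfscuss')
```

The pattern matches one or more of a non-digit (captured); then one or more of a literal 'j' (lazy) (captured); then one or more of one of [ifzv], then a word character; then one or more of a non-digit (captured); then one or more of a character in [r-u] (lazy); then anchored at the end.
Walking the string: at [4:17] match 'oojjvfzfscuss', groups = ('ooj', 'j', 'cus').
Multiple groups make `findall` return tuples — one 3-tuple for the one match.

[('ooj', 'j', 'cus')]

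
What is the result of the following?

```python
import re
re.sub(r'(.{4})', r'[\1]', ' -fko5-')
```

This matches exactly 4 of any character (captured).
Matches: at [0:4] → ' -fk'.
`\1` in the replacement pulls in group 1's text for each match.

'[ -fk]o5-'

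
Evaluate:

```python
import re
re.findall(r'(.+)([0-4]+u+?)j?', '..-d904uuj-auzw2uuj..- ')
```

[('..-d904uuj-auzw', '2u')]

The pattern matches one or more of any character (captured); then one or more of a character in [0-4], then one or more of a literal 'u' (lazy) (captured); then optionally a literal 'j'.
A non-greedy quantifier consumes as few characters as it can — just enough that the remainder of the pattern still matches from where it stops; whatever follows it matches normally.
Scanning left to right: at [0:17] match '..-d904uuj-auzw2u', groups = ('..-d904uuj-auzw', '2u').
Multiple groups make `findall` return tuples — one 2-tuple for the one match.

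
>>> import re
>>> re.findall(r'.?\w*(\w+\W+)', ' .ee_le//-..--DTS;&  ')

Pattern: optionally any character, then zero or more of a word character; then one or more of a word character, then one or more of a non-word character (captured).
Matches: at [1:14] match '.ee_le//-..--', group 1 = 'e//-..--'; at [14:21] match 'DTS;&  ', group 1 = 'S;&  '.
One capturing group, so `findall` returns just the captured substring from each match — 2 in all.

['e//-..--', 'S;&  ']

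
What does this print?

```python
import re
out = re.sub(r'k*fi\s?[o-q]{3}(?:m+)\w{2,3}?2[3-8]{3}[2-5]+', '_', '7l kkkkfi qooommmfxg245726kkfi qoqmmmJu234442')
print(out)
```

This matches zero or more of a literal 'k', then the literal 'fi', then optionally whitespace; then exactly 3 of a character in [o-q]; then one or more of a literal 'm' (non-capturing group); then 2 to 3 of a word character (lazy), then the literal '2'; then exactly 3 of a character in [3-8], then one or more of a character in [2-5].
Matches: at [26:45] → 'kkfi qoqmmmJu234442'.
Each match is replaced by '_'.

7l kkkkfi qooommmfxg245726_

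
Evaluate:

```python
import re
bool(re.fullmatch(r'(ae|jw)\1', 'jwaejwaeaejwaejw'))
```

False

`\1` has to match the exact text group 1 already captured.
For `fullmatch`, every character of the input must be accounted for by the pattern.
Here the string isn't matched end-to-end, so the call returns None, and `bool(None)` is False.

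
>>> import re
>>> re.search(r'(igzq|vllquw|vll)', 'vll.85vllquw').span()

(0, 3)

`re.search` tries every starting position until one works.
The match spans [0:3] → 'vll'.
Captured: group 1 = 'vll'.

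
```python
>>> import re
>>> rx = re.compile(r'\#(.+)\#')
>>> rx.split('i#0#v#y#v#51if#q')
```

['i', '0#v#y#v#51if', 'q']

The group in the pattern means `split` returns the separators' captures alongside the pieces.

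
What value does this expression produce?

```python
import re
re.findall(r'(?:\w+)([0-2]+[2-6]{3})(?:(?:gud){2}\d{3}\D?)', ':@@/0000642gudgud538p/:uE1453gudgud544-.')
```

['0642', '1453']

Pattern: one or more of a word character (non-capturing group); then one or more of a character in [0-2], then exactly 3 of a character in [2-6] (captured); then the literal 'gud' repeated 2 times, then exactly 3 of a digit, then optionally a non-digit (non-capturing group).
Walking the string: at [4:21] match '0000642gudgud538p', group 1 = '0642'; at [23:39] match 'uE1453gudgud544-', group 1 = '1453'.
Because there's exactly one group, `findall` drops the full match and keeps group 1 from each hit.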